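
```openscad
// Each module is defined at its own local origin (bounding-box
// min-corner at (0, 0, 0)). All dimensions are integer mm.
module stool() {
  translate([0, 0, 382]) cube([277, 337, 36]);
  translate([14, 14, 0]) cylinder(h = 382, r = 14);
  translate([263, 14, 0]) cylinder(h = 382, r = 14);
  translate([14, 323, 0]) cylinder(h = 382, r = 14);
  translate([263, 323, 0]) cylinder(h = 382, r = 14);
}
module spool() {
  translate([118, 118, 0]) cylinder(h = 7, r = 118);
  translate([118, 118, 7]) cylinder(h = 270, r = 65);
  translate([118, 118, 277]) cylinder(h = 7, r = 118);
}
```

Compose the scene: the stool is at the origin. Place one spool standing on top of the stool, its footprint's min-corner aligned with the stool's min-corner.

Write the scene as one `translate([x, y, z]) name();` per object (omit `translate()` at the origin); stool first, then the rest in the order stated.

stool();
translate([0, 0, 418]) spool();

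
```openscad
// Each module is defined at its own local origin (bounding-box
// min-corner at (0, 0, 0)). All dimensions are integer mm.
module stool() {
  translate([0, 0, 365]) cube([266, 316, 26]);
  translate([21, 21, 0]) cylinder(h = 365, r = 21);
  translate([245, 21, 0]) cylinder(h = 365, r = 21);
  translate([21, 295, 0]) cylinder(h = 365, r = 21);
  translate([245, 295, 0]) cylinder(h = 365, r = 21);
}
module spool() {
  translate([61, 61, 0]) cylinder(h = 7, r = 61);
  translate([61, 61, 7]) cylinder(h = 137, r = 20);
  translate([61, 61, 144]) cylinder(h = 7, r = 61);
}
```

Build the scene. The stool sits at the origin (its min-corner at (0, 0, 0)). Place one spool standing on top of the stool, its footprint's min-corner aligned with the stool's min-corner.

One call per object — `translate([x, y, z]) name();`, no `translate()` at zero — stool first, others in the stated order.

stool();
translate([0, 0, 391]) spool();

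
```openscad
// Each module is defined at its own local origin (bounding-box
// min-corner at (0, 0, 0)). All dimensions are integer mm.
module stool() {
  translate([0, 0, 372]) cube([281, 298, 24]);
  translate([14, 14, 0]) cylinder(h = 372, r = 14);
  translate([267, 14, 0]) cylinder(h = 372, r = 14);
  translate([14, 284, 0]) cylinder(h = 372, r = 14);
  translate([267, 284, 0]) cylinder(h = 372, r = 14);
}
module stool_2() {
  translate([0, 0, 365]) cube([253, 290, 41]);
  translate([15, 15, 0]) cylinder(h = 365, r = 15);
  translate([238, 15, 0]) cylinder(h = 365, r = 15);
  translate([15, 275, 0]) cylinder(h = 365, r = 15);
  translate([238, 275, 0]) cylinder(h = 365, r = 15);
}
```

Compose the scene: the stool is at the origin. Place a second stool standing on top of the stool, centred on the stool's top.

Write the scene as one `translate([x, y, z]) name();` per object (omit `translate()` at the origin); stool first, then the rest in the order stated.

stool();
translate([14, 4, 396]) stool_2();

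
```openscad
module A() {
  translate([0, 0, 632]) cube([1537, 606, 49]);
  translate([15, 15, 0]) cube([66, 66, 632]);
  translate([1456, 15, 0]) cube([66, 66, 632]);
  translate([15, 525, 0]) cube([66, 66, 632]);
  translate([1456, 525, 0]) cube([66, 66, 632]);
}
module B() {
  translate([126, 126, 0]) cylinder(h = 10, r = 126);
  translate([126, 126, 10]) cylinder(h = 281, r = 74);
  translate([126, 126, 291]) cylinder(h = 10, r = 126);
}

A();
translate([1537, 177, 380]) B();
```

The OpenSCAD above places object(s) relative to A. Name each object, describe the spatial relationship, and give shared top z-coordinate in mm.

Both tops at z = 681 mm.

A is a table. B is a spool. The spool is beside the table with their tops flush at z = 681. The shared top z-coordinate is 681 mm.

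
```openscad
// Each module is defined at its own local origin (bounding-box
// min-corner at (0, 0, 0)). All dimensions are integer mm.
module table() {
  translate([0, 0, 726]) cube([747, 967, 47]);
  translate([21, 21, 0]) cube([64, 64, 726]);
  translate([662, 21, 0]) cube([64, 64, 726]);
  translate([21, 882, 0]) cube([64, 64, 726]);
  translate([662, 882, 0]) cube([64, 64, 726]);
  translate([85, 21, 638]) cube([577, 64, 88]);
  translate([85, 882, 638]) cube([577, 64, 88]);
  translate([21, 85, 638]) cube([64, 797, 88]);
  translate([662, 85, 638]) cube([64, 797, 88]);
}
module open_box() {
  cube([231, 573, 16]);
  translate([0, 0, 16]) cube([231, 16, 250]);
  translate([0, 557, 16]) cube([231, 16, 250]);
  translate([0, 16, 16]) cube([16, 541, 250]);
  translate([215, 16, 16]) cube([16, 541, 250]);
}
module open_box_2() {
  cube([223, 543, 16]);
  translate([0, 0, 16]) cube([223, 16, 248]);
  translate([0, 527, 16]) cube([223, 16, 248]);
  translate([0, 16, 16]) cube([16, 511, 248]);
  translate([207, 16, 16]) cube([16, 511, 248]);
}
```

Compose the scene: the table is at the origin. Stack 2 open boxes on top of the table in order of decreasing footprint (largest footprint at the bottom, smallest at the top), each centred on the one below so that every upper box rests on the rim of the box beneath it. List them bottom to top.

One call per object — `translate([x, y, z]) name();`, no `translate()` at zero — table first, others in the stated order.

table();
translate([258, 197, 773]) open_box();
translate([262, 212, 1039]) open_box_2();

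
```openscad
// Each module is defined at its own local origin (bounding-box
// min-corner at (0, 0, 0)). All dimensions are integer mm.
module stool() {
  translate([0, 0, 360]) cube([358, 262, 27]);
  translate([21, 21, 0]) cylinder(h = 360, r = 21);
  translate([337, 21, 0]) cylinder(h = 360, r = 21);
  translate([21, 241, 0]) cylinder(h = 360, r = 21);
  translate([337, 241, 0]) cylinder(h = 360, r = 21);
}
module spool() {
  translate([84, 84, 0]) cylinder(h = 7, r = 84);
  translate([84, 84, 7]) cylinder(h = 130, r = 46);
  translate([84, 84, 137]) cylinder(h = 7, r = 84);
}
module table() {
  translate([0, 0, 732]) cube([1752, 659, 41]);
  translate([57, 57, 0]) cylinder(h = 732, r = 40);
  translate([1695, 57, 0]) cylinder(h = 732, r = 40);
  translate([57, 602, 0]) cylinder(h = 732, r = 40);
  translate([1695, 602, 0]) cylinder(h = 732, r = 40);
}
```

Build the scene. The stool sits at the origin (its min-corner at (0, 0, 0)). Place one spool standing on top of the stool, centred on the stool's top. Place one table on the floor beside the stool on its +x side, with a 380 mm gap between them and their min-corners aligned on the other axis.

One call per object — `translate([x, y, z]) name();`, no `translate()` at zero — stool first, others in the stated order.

stool();
translate([95, 47, 387]) spool();
translate([738, 0, 0]) table();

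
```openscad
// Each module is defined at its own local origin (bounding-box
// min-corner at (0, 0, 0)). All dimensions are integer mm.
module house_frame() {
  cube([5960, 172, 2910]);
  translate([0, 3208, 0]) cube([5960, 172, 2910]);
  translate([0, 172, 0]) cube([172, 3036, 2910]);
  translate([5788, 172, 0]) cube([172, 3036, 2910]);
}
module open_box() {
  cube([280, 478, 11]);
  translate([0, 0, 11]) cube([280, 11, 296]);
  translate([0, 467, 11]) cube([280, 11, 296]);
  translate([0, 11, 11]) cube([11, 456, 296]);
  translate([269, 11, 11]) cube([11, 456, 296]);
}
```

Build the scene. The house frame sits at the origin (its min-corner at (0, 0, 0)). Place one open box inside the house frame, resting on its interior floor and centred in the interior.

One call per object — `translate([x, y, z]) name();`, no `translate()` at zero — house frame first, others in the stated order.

house_frame();
translate([2840, 1451, 0]) open_box();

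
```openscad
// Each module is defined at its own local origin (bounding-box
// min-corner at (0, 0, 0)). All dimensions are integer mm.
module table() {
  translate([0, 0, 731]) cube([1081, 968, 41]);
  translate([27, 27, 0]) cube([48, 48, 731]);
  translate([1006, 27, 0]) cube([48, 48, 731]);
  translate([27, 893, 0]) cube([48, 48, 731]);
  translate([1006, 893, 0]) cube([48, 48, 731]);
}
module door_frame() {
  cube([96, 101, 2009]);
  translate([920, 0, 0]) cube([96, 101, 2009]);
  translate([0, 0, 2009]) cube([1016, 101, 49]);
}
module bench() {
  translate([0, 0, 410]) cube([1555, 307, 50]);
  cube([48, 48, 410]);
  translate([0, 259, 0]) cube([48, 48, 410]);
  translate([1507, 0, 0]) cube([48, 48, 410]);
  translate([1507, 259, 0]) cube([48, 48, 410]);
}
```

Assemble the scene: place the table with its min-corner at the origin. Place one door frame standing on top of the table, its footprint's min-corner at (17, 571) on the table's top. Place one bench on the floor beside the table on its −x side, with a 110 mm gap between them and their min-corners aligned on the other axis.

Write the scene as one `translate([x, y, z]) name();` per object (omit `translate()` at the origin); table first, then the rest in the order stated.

table();
translate([17, 571, 772]) door_frame();
translate([-1665, 0, 0]) bench();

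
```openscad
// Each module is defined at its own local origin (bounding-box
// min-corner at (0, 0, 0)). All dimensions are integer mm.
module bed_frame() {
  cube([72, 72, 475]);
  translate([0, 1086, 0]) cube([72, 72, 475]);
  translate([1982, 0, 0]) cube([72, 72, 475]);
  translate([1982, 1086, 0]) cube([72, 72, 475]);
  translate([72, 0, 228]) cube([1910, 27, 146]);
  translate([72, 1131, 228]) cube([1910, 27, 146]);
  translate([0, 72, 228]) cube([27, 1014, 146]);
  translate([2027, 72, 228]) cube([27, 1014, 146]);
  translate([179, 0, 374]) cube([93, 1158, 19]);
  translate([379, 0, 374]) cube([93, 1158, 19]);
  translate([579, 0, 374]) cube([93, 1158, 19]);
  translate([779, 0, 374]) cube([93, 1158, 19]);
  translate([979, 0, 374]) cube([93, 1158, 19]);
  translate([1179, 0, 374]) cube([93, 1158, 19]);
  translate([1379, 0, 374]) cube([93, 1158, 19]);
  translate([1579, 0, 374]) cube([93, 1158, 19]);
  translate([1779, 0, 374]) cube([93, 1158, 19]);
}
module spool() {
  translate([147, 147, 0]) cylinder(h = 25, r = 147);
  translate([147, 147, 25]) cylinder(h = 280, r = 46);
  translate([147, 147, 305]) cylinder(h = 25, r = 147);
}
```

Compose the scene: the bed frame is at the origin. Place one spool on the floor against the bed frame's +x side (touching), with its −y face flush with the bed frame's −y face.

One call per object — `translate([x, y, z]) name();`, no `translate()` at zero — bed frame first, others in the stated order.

bed_frame();
translate([2054, 0, 0]) spool();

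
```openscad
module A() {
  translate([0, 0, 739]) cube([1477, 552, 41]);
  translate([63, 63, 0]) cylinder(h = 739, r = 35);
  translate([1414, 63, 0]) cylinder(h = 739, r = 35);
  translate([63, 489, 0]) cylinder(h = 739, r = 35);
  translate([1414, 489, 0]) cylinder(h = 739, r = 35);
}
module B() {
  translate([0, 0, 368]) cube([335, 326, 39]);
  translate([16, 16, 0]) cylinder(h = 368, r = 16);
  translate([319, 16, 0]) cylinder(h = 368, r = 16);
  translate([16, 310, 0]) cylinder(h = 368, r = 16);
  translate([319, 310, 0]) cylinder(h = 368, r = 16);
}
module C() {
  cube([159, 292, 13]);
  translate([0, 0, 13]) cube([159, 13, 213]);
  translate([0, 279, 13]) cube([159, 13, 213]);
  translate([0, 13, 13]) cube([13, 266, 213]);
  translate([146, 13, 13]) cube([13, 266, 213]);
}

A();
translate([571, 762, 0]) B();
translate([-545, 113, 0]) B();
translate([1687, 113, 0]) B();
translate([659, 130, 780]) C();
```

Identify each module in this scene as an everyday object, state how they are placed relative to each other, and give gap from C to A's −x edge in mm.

The open box's min-x is at 659; the table's min-x is 0; gap = 659 mm.

A is a table. B is a stool. C is an open box. Three stools sit around the table at the +y, −x, +x sides. The open box is on top of the table, centred. The gap from the open box to the table's −x edge is 659 mm.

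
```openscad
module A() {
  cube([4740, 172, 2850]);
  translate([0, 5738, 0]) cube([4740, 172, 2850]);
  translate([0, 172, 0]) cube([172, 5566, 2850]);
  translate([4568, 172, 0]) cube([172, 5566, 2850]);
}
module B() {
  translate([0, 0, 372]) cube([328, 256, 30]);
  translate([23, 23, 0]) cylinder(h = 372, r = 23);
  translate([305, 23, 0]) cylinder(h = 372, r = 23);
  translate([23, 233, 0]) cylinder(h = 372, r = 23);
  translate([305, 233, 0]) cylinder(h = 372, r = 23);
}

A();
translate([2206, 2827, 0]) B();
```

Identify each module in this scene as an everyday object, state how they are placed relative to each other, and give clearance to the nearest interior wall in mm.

Clearances: x = 2034, y = 2655; minimum 2034 mm.

A is a house frame. B is a stool. The stool sits inside the house frame, centred. The clearance to the nearest interior wall is 2034 mm.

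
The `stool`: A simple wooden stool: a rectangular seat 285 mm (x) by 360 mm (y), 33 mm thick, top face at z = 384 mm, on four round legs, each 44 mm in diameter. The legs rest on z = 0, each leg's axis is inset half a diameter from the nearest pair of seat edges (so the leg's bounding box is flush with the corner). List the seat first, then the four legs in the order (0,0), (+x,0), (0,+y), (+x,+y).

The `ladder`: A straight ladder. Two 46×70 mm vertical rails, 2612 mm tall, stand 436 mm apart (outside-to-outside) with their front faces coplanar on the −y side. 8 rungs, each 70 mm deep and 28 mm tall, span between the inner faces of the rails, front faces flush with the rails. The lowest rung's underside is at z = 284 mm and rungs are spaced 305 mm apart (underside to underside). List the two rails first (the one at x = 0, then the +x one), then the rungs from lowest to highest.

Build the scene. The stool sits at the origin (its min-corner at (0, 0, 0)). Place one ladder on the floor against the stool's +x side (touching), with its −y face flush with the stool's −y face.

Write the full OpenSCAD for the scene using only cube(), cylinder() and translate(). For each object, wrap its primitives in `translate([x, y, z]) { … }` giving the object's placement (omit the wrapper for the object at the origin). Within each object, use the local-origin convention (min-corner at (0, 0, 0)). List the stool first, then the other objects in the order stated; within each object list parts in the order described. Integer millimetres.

translate([0, 0, 351]) cube([285, 360, 33]);
translate([22, 22, 0]) cylinder(h = 351, r = 22);
translate([263, 22, 0]) cylinder(h = 351, r = 22);
translate([22, 338, 0]) cylinder(h = 351, r = 22);
translate([263, 338, 0]) cylinder(h = 351, r = 22);
translate([285, 0, 0]) {
  cube([46, 70, 2612]);
  translate([390, 0, 0]) cube([46, 70, 2612]);
  translate([46, 0, 284]) cube([344, 70, 28]);
  translate([46, 0, 589]) cube([344, 70, 28]);
  translate([46, 0, 894]) cube([344, 70, 28]);
  translate([46, 0, 1199]) cube([344, 70, 28]);
  translate([46, 0, 1504]) cube([344, 70, 28]);
  translate([46, 0, 1809]) cube([344, 70, 28]);
  translate([46, 0, 2114]) cube([344, 70, 28]);
  translate([46, 0, 2419]) cube([344, 70, 28]);
}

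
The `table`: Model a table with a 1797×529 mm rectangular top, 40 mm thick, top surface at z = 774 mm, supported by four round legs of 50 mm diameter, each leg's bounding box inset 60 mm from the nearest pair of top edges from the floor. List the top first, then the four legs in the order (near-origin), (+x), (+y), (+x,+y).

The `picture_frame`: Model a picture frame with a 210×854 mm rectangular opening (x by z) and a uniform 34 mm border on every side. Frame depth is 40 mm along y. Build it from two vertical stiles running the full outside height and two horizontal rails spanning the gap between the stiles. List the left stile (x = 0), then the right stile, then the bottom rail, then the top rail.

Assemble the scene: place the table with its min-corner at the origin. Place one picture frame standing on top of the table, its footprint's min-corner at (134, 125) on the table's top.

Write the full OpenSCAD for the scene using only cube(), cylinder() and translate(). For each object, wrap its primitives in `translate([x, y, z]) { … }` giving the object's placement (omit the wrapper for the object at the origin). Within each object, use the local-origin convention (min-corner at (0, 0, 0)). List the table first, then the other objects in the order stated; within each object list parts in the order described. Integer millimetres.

translate([0, 0, 734]) cube([1797, 529, 40]);
translate([85, 85, 0]) cylinder(h = 734, r = 25);
translate([1712, 85, 0]) cylinder(h = 734, r = 25);
translate([85, 444, 0]) cylinder(h = 734, r = 25);
translate([1712, 444, 0]) cylinder(h = 734, r = 25);
translate([134, 125, 774]) {
  cube([34, 40, 922]);
  translate([244, 0, 0]) cube([34, 40, 922]);
  translate([34, 0, 0]) cube([210, 40, 34]);
  translate([34, 0, 888]) cube([210, 40, 34]);
}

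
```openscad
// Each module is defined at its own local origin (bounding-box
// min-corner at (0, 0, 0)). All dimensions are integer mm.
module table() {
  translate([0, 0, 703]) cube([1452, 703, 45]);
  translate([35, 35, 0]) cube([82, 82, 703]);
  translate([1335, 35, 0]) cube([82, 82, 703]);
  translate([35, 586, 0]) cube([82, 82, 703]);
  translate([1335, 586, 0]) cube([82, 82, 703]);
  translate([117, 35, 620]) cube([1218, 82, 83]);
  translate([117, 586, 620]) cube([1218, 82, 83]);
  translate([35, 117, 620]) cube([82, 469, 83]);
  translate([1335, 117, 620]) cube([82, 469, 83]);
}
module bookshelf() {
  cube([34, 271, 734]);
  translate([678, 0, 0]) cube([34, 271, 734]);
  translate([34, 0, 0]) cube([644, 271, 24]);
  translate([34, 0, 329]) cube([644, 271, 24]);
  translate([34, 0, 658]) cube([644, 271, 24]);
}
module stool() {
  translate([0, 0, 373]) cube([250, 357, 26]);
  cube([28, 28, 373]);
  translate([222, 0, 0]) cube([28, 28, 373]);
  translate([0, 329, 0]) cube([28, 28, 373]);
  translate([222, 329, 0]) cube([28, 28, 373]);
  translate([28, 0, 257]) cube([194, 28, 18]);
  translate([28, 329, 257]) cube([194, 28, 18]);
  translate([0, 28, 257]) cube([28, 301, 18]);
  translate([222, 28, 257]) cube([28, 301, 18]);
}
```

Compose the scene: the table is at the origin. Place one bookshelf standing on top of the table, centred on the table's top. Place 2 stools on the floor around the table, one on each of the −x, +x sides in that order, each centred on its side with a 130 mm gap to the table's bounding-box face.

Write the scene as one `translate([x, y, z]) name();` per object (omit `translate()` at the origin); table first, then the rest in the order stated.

table();
translate([370, 216, 748]) bookshelf();
translate([-380, 173, 0]) stool();
translate([1582, 173, 0]) stool();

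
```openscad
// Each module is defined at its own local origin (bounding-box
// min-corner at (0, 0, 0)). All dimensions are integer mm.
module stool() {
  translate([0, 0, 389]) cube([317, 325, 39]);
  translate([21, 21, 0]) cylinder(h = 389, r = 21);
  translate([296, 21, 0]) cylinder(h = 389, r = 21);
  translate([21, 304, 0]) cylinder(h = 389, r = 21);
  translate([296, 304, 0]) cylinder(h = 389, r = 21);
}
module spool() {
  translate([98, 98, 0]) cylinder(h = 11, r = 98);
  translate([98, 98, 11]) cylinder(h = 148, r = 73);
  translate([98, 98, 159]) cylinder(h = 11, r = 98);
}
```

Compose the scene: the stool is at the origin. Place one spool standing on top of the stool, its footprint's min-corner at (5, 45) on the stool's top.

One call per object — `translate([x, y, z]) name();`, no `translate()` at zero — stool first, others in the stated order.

stool();
translate([5, 45, 428]) spool();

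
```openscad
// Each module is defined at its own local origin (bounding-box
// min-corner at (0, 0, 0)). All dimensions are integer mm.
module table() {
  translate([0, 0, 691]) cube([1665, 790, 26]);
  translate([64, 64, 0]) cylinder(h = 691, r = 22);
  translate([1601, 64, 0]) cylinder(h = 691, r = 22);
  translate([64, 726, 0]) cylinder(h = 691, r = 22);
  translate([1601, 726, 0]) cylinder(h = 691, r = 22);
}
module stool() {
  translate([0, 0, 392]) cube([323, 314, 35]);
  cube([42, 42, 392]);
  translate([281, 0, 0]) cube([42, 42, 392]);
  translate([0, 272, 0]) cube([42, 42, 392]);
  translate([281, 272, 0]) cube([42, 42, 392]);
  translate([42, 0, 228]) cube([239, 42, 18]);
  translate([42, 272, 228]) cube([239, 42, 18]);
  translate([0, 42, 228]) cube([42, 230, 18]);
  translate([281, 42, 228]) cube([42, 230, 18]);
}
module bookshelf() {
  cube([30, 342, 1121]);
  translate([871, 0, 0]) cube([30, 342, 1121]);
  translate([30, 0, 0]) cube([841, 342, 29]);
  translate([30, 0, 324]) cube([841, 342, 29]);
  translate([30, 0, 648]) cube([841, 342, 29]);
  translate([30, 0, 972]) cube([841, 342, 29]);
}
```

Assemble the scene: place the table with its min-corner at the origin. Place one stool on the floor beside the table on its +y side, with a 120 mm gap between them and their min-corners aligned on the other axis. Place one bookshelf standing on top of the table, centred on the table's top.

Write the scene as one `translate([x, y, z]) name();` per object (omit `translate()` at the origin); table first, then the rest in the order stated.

table();
translate([0, 910, 0]) stool();
translate([382, 224, 717]) bookshelf();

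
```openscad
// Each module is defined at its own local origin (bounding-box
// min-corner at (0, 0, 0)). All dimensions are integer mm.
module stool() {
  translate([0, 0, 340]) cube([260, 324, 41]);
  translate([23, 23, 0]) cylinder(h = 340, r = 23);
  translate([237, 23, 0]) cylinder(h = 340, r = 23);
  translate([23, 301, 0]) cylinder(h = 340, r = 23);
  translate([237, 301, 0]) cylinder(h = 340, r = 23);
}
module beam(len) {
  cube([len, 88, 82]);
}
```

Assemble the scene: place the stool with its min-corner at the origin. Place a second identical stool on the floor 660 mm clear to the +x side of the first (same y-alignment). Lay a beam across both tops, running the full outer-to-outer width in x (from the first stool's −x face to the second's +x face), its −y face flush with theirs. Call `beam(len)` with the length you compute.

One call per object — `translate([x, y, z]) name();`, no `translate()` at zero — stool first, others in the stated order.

stool();
translate([920, 0, 0]) stool();
translate([0, 0, 381]) beam(1180);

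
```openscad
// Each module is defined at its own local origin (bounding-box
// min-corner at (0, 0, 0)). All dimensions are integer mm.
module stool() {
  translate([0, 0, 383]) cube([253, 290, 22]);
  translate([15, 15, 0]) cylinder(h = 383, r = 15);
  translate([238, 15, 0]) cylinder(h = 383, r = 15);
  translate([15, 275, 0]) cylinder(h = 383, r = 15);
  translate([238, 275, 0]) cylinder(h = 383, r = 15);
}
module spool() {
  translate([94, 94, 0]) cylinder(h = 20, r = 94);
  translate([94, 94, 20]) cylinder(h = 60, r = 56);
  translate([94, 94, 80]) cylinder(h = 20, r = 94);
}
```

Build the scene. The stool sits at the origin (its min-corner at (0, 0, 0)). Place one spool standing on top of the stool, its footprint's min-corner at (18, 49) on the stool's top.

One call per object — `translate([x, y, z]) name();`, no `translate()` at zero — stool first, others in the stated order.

stool();
translate([18, 49, 405]) spool();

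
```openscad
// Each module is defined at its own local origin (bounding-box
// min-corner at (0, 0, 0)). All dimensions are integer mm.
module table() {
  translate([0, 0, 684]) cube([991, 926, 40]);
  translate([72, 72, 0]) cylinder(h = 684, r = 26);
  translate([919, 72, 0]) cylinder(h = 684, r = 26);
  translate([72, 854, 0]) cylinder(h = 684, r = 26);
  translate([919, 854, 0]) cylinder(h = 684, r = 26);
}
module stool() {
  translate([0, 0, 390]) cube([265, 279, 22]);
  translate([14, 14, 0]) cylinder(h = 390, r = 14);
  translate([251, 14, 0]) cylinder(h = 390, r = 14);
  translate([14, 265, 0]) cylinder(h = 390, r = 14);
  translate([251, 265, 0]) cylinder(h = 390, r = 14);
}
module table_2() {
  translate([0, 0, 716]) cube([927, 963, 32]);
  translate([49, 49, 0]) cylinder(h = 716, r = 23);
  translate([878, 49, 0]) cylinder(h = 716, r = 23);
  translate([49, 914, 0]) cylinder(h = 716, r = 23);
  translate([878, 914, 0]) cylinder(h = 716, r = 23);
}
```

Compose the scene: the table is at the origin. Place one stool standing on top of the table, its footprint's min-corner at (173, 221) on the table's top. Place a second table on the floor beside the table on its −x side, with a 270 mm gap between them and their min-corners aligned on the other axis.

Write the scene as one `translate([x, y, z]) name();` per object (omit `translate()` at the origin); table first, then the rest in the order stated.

table();
translate([173, 221, 724]) stool();
translate([-1197, 0, 0]) table_2();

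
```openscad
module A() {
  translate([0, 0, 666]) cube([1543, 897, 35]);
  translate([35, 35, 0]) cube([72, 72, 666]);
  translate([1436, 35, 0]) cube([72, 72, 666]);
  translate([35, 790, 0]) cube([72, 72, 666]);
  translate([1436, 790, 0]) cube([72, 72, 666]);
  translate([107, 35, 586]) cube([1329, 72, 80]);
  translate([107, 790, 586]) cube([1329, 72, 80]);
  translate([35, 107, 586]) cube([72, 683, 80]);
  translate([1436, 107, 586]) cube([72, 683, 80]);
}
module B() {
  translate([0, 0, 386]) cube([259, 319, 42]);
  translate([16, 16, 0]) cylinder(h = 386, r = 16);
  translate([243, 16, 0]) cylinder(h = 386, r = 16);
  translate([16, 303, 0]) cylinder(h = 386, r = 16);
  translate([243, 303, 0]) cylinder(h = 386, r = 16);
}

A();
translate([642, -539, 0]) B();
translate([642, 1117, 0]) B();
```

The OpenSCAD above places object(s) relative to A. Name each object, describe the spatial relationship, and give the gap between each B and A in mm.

A is a table. B is a stool. Two stools sit around the table at the −y, +y sides. The gap between each stool and the table is 220 mm.

Each stool's nearest face is 220 mm from the table's bounding box.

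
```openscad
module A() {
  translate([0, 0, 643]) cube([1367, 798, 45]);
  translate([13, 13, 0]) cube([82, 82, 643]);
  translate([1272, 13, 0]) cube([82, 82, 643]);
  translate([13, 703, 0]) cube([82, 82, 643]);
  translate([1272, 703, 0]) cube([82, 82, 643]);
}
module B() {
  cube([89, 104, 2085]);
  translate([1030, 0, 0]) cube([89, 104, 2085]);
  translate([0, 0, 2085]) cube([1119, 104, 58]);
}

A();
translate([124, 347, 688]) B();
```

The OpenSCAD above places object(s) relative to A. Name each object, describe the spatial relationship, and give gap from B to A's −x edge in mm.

A is a table. B is a door frame. The door frame is on top of the table, centred. The gap from the door frame to the table's −x edge is 124 mm.

The door frame's min-x is at 124; the table's min-x is 0; gap = 124 mm.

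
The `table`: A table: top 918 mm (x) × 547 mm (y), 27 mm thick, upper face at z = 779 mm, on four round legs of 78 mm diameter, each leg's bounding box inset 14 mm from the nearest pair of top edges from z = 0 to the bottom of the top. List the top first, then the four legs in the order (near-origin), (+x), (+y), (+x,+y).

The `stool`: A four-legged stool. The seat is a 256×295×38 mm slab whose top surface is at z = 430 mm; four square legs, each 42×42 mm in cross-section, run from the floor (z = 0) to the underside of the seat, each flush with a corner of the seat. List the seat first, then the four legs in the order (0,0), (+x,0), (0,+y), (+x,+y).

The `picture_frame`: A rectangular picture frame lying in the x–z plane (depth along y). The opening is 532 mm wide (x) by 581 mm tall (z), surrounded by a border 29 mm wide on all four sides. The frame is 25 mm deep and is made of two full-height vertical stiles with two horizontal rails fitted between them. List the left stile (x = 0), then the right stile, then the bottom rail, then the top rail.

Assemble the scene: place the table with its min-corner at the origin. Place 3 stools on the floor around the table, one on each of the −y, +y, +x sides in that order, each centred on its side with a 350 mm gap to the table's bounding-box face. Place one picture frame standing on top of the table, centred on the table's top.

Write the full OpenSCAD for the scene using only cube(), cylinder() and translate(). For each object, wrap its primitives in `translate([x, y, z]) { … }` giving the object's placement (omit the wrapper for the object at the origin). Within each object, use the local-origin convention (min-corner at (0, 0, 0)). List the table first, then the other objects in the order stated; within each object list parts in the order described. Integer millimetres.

translate([0, 0, 752]) cube([918, 547, 27]);
translate([53, 53, 0]) cylinder(h = 752, r = 39);
translate([865, 53, 0]) cylinder(h = 752, r = 39);
translate([53, 494, 0]) cylinder(h = 752, r = 39);
translate([865, 494, 0]) cylinder(h = 752, r = 39);
translate([331, -645, 0]) {
  translate([0, 0, 392]) cube([256, 295, 38]);
  cube([42, 42, 392]);
  translate([214, 0, 0]) cube([42, 42, 392]);
  translate([0, 253, 0]) cube([42, 42, 392]);
  translate([214, 253, 0]) cube([42, 42, 392]);
}
translate([331, 897, 0]) {
  translate([0, 0, 392]) cube([256, 295, 38]);
  cube([42, 42, 392]);
  translate([214, 0, 0]) cube([42, 42, 392]);
  translate([0, 253, 0]) cube([42, 42, 392]);
  translate([214, 253, 0]) cube([42, 42, 392]);
}
translate([1268, 126, 0]) {
  translate([0, 0, 392]) cube([256, 295, 38]);
  cube([42, 42, 392]);
  translate([214, 0, 0]) cube([42, 42, 392]);
  translate([0, 253, 0]) cube([42, 42, 392]);
  translate([214, 253, 0]) cube([42, 42, 392]);
}
translate([164, 261, 779]) {
  cube([29, 25, 639]);
  translate([561, 0, 0]) cube([29, 25, 639]);
  translate([29, 0, 0]) cube([532, 25, 29]);
  translate([29, 0, 610]) cube([532, 25, 29]);
}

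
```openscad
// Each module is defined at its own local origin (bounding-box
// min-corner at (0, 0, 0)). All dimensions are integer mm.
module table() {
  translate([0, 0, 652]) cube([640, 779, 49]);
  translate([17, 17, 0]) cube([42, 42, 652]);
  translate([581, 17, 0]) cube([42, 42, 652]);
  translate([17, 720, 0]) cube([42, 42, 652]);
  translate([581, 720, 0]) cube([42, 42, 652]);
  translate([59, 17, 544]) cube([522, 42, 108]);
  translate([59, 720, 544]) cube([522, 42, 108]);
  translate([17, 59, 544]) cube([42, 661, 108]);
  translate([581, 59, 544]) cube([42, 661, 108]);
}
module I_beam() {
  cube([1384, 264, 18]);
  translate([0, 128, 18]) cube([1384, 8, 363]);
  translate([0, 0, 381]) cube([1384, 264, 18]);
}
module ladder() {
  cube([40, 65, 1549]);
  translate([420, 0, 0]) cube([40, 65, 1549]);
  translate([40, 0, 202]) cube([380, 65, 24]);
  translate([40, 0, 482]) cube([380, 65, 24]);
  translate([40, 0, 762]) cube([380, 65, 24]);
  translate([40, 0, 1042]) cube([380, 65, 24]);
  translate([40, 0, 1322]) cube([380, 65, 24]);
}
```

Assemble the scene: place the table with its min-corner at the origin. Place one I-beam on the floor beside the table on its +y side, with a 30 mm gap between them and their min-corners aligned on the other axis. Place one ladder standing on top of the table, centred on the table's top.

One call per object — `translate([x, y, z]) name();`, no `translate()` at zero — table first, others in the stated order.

table();
translate([0, 809, 0]) I_beam();
translate([90, 357, 701]) ladder();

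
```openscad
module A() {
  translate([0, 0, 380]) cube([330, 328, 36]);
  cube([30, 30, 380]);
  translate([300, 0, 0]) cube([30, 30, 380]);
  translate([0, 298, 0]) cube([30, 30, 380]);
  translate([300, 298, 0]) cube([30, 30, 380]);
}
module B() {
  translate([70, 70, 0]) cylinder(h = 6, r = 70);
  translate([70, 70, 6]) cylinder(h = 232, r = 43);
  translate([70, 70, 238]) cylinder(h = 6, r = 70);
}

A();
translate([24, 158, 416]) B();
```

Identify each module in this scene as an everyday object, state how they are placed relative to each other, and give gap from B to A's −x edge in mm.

The spool's min-x is at 24; the stool's min-x is 0; gap = 24 mm.

A is a stool. B is a spool. The spool is on top of the stool. The gap from the spool to the stool's −x edge is 24 mm.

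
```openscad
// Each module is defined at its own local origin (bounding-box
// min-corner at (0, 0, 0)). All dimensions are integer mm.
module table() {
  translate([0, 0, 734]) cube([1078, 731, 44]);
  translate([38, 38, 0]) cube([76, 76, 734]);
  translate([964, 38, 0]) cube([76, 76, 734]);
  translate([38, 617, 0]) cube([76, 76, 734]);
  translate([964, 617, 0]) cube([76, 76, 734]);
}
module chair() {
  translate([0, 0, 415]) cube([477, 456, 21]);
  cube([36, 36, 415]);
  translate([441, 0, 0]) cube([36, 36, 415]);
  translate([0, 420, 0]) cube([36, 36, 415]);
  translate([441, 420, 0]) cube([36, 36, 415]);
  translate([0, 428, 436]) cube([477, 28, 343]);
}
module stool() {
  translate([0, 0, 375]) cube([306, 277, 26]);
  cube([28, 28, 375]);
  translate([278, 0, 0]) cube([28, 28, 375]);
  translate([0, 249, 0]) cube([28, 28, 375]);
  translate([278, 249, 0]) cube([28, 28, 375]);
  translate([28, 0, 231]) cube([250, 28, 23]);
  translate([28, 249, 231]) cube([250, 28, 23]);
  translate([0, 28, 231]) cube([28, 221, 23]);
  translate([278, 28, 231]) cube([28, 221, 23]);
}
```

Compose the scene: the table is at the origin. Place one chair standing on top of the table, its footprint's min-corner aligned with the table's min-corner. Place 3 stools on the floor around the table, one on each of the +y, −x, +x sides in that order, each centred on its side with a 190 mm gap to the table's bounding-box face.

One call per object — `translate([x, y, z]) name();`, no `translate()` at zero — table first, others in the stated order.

table();
translate([0, 0, 778]) chair();
translate([386, 921, 0]) stool();
translate([-496, 227, 0]) stool();
translate([1268, 227, 0]) stool();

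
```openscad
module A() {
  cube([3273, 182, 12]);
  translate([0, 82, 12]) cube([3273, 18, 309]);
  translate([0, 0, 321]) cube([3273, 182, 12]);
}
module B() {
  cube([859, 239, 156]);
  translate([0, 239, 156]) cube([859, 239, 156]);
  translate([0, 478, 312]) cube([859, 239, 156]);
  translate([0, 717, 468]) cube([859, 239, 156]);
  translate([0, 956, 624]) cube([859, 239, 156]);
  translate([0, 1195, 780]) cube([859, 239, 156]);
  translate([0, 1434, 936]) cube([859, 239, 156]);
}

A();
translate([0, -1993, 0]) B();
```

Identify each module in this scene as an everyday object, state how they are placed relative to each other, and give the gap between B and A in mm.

The staircase's nearest face is 320 mm from the I-beam's −y face.

A is an I-beam. B is a staircase. The staircase is on the floor beside the I-beam on its −y side. The gap between the staircase and the I-beam is 320 mm.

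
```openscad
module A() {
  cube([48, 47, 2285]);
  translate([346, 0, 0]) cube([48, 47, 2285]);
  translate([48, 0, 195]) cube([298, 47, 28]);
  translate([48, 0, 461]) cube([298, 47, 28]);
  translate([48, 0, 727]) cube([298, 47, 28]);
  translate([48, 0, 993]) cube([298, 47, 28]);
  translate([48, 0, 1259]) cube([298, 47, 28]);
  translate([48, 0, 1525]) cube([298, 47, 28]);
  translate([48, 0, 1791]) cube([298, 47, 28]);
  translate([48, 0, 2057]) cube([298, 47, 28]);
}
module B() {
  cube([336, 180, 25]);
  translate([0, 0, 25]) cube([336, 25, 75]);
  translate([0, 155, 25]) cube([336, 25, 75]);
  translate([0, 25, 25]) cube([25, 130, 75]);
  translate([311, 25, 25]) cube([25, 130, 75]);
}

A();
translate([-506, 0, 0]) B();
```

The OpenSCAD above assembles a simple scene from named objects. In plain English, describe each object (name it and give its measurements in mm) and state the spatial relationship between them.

A is a straight ladder. Two 48×47 mm vertical rails, 2285 mm tall, stand 394 mm apart (outside-to-outside) with their front faces coplanar on the −y side. 8 rungs, each 47 mm deep and 28 mm tall, span between the inner faces of the rails, front faces flush with the rails. The lowest rung's underside is at z = 195 mm and rungs are spaced 266 mm apart (underside to underside).

B is an open-topped rectangular box: outside dimensions 336×180×100 mm, with a uniform wall and base thickness of 25 mm. The base is a full 336×180 slab on the floor; four walls sit on top of the base. The front and back walls (the −y and +y sides) span the full width; the two side walls fit between them.

The open box is on the floor beside the ladder on its −x side.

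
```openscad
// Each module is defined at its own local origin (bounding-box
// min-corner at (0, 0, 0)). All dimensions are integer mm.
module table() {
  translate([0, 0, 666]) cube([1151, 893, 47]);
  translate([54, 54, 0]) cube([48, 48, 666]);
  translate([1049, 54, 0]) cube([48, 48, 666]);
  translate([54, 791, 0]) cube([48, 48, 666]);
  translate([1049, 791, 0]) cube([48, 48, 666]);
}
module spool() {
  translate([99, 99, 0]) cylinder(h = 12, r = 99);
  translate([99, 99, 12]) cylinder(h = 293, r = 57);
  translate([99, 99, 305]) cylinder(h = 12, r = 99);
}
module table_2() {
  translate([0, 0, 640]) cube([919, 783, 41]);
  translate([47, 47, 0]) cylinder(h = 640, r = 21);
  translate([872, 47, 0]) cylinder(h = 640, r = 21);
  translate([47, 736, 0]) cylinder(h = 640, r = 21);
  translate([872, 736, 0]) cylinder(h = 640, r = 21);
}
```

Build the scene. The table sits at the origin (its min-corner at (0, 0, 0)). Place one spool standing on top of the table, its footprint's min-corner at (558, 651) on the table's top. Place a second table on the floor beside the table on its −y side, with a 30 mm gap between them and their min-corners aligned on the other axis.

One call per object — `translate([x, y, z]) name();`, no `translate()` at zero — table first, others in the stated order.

table();
translate([558, 651, 713]) spool();
translate([0, -813, 0]) table_2();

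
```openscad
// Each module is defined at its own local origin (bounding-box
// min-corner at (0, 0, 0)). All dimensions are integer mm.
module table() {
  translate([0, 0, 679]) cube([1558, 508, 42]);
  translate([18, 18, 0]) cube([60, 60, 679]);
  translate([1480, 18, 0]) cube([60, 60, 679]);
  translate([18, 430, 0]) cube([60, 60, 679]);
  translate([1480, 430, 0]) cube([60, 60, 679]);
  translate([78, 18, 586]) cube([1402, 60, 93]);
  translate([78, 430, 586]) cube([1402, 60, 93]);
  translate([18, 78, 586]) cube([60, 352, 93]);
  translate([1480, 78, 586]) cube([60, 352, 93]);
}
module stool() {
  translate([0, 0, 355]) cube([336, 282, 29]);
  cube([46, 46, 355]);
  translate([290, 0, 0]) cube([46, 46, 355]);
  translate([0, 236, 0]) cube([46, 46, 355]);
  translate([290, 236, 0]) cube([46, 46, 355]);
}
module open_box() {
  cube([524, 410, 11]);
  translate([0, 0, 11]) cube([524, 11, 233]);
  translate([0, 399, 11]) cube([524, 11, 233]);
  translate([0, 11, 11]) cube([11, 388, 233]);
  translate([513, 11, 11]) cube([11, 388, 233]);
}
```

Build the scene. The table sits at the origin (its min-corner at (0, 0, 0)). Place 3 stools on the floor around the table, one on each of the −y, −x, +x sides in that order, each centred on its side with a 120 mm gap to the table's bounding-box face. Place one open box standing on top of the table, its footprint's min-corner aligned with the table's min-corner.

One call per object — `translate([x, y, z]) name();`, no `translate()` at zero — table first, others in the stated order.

table();
translate([611, -402, 0]) stool();
translate([-456, 113, 0]) stool();
translate([1678, 113, 0]) stool();
translate([0, 0, 721]) open_box();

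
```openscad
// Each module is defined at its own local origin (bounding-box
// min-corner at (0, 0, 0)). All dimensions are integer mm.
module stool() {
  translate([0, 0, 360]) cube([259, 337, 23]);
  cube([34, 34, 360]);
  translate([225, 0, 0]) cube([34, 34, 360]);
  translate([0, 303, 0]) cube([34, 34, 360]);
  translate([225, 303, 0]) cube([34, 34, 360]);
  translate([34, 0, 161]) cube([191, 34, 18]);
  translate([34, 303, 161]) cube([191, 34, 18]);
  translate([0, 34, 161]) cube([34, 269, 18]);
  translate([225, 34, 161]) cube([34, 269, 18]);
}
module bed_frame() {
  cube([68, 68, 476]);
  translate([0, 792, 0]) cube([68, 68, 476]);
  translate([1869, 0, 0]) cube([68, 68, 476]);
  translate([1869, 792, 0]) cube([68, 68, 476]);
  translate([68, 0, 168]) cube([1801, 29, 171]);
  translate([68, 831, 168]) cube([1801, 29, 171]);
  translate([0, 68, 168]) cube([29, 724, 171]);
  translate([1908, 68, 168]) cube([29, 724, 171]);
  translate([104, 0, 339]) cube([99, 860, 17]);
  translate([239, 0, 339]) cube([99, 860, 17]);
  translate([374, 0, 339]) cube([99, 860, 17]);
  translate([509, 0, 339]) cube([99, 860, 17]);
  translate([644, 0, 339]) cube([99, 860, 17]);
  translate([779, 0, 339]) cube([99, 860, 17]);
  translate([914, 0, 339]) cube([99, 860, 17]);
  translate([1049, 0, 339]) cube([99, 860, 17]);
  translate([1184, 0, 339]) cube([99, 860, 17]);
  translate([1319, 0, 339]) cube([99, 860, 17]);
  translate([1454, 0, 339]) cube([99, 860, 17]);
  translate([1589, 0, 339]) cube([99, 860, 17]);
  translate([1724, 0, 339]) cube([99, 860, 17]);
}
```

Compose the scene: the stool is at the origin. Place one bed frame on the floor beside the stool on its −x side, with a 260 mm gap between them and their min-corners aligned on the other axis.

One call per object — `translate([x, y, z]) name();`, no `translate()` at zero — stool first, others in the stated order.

stool();
translate([-2197, 0, 0]) bed_frame();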